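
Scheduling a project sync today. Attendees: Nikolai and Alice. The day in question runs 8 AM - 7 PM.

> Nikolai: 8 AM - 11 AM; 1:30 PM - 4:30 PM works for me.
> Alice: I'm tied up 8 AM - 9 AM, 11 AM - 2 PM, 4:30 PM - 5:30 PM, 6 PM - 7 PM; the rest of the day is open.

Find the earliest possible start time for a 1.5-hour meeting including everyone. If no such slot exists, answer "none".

09:00

Nikolai free: 08:00-11:00, 13:30-16:30.
Alice free: 09:00-11:00, 14:00-16:30, 17:30-18:00 (invert busy blocks within the working day).
Nikolai ∩ Alice: 09:00-11:00, 14:00-16:30.
The first common window of at least 90 minutes is 09:00-11:00, so the earliest start is 09:00.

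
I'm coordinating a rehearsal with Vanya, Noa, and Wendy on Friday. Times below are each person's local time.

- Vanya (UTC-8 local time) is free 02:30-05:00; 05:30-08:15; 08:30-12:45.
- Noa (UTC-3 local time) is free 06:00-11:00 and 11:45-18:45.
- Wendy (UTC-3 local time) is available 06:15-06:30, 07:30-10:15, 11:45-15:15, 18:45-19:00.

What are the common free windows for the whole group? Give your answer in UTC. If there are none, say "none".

Vanya in UTC: 10:30-13:00, 13:30-16:15, 16:30-20:45 (add 8h to convert from UTC-8).
Noa in UTC: 09:00-14:00, 14:45-21:45 (add 3h to convert from UTC-3).
Wendy in UTC: 09:15-09:30, 10:30-13:15, 14:45-18:15, 21:45-22:00 (add 3h to convert from UTC-3).
Vanya ∩ Noa: 10:30-13:00, 13:30-14:00, 14:45-16:15, 16:30-20:45.
Vanya ∩ Noa ∩ Wendy: 10:30-13:00, 14:45-16:15, 16:30-18:15.

10:30-13:00, 14:45-16:15, 16:30-18:15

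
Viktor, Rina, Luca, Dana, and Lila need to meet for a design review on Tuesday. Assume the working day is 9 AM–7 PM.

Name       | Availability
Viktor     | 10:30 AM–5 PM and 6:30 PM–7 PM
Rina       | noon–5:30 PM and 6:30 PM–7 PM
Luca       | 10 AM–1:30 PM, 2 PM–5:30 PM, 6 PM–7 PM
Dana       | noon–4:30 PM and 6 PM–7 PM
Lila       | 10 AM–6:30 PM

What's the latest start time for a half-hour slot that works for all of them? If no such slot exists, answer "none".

Viktor ∩ Rina: 12:00-17:00, 18:30-19:00.
Viktor ∩ Rina ∩ Luca: 12:00-13:30, 14:00-17:00, 18:30-19:00.
Viktor ∩ Rina ∩ Luca ∩ Dana: 12:00-13:30, 14:00-16:30, 18:30-19:00.
Viktor ∩ Rina ∩ Luca ∩ Dana ∩ Lila: 12:00-13:30, 14:00-16:30.
The last common window of at least 30 minutes is 14:00-16:30; a 30-minute meeting can start as late as 16:00 and still end by 16:30.

16:00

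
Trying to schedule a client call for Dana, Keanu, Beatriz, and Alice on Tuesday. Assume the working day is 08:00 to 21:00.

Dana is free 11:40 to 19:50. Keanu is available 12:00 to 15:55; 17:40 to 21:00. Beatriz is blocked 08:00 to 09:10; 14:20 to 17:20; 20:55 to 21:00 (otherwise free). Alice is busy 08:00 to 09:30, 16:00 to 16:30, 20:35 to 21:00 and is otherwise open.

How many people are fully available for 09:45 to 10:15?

Dana free: 11:40-19:50.
Keanu free: 12:00-15:55, 17:40-21:00.
Beatriz free: 09:10-14:20, 17:20-20:55 (invert busy blocks within the working day).
Alice free: 09:30-16:00, 16:30-20:35 (invert busy blocks within the working day).
Beatriz and Alice can make the full 09:45-10:15 slot — that's 2.

2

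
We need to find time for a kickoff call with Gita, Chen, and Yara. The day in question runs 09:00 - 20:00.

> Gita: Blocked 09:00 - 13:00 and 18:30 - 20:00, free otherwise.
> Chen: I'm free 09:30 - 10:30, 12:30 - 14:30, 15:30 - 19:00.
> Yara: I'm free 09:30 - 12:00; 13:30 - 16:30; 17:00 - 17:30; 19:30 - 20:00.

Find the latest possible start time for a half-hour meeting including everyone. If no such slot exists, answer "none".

Gita free: 13:00-18:30 (invert busy blocks within the working day).
Chen free: 09:30-10:30, 12:30-14:30, 15:30-19:00.
Yara free: 09:30-12:00, 13:30-16:30, 17:00-17:30, 19:30-20:00.
Gita ∩ Chen: 13:00-14:30, 15:30-18:30.
Gita ∩ Chen ∩ Yara: 13:30-14:30, 15:30-16:30, 17:00-17:30.
The last common window of at least 30 minutes is 17:00-17:30; a 30-minute meeting can start as late as 17:00 and still end by 17:30.

17:00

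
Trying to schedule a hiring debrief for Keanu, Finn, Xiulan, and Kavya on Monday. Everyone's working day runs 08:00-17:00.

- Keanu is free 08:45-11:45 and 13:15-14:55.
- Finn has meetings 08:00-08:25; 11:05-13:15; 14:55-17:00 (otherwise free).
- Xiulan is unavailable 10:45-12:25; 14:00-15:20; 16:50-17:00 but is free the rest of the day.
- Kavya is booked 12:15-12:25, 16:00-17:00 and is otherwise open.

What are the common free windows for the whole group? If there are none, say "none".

08:45-10:45, 13:15-14:00

Keanu free: 08:45-11:45, 13:15-14:55.
Finn free: 08:25-11:05, 13:15-14:55 (invert busy blocks within the working day).
Xiulan free: 08:00-10:45, 12:25-14:00, 15:20-16:50 (invert busy blocks within the working day).
Kavya free: 08:00-12:15, 12:25-16:00 (invert busy blocks within the working day).
Keanu ∩ Finn: 08:45-11:05, 13:15-14:55.
Keanu ∩ Finn ∩ Xiulan: 08:45-10:45, 13:15-14:00.
Keanu ∩ Finn ∩ Xiulan ∩ Kavya: 08:45-10:45, 13:15-14:00.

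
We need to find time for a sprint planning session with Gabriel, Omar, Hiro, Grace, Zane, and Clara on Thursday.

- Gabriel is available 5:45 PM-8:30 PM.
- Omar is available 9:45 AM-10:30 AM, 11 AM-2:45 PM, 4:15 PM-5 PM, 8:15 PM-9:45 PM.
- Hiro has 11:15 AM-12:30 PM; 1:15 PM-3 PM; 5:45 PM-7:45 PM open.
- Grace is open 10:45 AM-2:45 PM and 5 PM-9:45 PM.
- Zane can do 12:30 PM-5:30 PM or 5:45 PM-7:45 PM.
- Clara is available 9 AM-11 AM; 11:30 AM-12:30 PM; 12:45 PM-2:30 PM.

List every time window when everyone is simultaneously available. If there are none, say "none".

Gabriel ∩ Omar: 20:15-20:30.
Gabriel ∩ Omar ∩ Hiro: ∅.
Gabriel ∩ Omar ∩ Hiro ∩ Grace: ∅.
Gabriel ∩ Omar ∩ Hiro ∩ Grace ∩ Zane: ∅.
Gabriel ∩ Omar ∩ Hiro ∩ Grace ∩ Zane ∩ Clara: ∅.
There is no time when everyone is free.

none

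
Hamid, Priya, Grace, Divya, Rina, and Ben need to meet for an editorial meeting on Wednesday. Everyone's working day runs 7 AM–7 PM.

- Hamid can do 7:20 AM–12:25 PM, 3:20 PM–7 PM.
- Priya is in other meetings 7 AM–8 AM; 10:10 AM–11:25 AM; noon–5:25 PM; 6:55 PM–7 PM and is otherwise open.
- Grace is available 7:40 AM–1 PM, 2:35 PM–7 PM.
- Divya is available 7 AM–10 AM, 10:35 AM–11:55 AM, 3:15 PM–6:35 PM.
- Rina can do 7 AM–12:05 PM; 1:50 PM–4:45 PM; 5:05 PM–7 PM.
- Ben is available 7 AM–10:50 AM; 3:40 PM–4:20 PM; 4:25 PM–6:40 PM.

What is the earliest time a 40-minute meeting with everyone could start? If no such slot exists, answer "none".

08:00

Hamid free: 07:20-12:25, 15:20-19:00.
Priya free: 08:00-10:10, 11:25-12:00, 17:25-18:55 (invert busy blocks within the working day).
Grace free: 07:40-13:00, 14:35-19:00.
Divya free: 07:00-10:00, 10:35-11:55, 15:15-18:35.
Rina free: 07:00-12:05, 13:50-16:45, 17:05-19:00.
Ben free: 07:00-10:50, 15:40-16:20, 16:25-18:40.
Hamid ∩ Priya: 08:00-10:10, 11:25-12:00, 17:25-18:55.
Hamid ∩ Priya ∩ Grace: 08:00-10:10, 11:25-12:00, 17:25-18:55.
Hamid ∩ Priya ∩ Grace ∩ Divya: 08:00-10:00, 11:25-11:55, 17:25-18:35.
Hamid ∩ Priya ∩ Grace ∩ Divya ∩ Rina: 08:00-10:00, 11:25-11:55, 17:25-18:35.
Hamid ∩ Priya ∩ Grace ∩ Divya ∩ Rina ∩ Ben: 08:00-10:00, 17:25-18:35.
The first common window of at least 40 minutes is 08:00-10:00, so the earliest start is 08:00.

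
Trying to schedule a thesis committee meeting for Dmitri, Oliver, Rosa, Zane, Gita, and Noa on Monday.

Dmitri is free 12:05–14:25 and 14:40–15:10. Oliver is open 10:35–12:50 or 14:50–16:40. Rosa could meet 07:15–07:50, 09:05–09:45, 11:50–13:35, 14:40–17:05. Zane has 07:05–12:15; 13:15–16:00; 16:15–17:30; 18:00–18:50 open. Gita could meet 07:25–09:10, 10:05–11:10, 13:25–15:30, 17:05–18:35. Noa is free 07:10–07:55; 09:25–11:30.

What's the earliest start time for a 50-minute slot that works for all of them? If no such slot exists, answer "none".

none

Dmitri ∩ Oliver: 12:05-12:50, 14:50-15:10.
Dmitri ∩ Oliver ∩ Rosa: 12:05-12:50, 14:50-15:10.
Dmitri ∩ Oliver ∩ Rosa ∩ Zane: 12:05-12:15, 14:50-15:10.
Dmitri ∩ Oliver ∩ Rosa ∩ Zane ∩ Gita: 14:50-15:10.
Dmitri ∩ Oliver ∩ Rosa ∩ Zane ∩ Gita ∩ Noa: ∅.
There is no time when everyone is free.
No common window is at least 50 minutes long.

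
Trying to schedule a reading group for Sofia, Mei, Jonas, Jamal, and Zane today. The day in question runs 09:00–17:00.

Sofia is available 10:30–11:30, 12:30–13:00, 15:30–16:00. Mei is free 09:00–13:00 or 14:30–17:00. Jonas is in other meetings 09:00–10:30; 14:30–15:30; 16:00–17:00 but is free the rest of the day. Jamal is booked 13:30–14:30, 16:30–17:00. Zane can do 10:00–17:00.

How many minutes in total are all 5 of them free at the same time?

120

Sofia free: 10:30-11:30, 12:30-13:00, 15:30-16:00.
Mei free: 09:00-13:00, 14:30-17:00.
Jonas free: 10:30-14:30, 15:30-16:00 (invert busy blocks within the working day).
Jamal free: 09:00-13:30, 14:30-16:30 (invert busy blocks within the working day).
Zane free: 10:00-17:00.
Sofia ∩ Mei: 10:30-11:30, 12:30-13:00, 15:30-16:00.
Sofia ∩ Mei ∩ Jonas: 10:30-11:30, 12:30-13:00, 15:30-16:00.
Sofia ∩ Mei ∩ Jonas ∩ Jamal: 10:30-11:30, 12:30-13:00, 15:30-16:00.
Sofia ∩ Mei ∩ Jonas ∩ Jamal ∩ Zane: 10:30-11:30, 12:30-13:00, 15:30-16:00.
Those are the intersection windows.
Summing the common windows: 60 + 30 + 30 = 120 minutes.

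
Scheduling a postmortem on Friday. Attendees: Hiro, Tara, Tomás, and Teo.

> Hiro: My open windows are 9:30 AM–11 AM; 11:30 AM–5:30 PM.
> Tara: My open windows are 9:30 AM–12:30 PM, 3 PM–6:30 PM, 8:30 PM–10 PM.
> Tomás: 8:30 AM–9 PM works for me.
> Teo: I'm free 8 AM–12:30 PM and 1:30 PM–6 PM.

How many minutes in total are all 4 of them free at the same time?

Hiro ∩ Tara: 09:30-11:00, 11:30-12:30, 15:00-17:30.
Hiro ∩ Tara ∩ Tomás: 09:30-11:00, 11:30-12:30, 15:00-17:30.
Hiro ∩ Tara ∩ Tomás ∩ Teo: 09:30-11:00, 11:30-12:30, 15:00-17:30.
Summing the common windows: 90 + 60 + 150 = 300 minutes.

300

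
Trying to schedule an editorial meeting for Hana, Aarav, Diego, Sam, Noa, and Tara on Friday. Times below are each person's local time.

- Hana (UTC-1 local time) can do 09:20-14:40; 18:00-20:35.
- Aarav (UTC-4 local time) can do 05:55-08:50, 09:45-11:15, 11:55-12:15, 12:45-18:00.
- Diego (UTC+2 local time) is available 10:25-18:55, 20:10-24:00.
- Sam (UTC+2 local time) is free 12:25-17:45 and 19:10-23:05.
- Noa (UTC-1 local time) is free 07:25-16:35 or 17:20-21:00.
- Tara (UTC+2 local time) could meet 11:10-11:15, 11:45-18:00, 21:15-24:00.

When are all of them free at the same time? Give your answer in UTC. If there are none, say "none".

Hana in UTC: 10:20-15:40, 19:00-21:35 (add 1h to convert from UTC-1).
Aarav in UTC: 09:55-12:50, 13:45-15:15, 15:55-16:15, 16:45-22:00 (add 4h to convert from UTC-4).
Diego in UTC: 08:25-16:55, 18:10-22:00 (subtract 2h to convert from UTC+2).
Sam in UTC: 10:25-15:45, 17:10-21:05 (subtract 2h to convert from UTC+2).
Noa in UTC: 08:25-17:35, 18:20-22:00 (add 1h to convert from UTC-1).
Tara in UTC: 09:10-09:15, 09:45-16:00, 19:15-22:00 (subtract 2h to convert from UTC+2).
Hana ∩ Aarav: 10:20-12:50, 13:45-15:15, 19:00-21:35.
Hana ∩ Aarav ∩ Diego: 10:20-12:50, 13:45-15:15, 19:00-21:35.
Hana ∩ Aarav ∩ Diego ∩ Sam: 10:25-12:50, 13:45-15:15, 19:00-21:05.
Hana ∩ Aarav ∩ Diego ∩ Sam ∩ Noa: 10:25-12:50, 13:45-15:15, 19:00-21:05.
Hana ∩ Aarav ∩ Diego ∩ Sam ∩ Noa ∩ Tara: 10:25-12:50, 13:45-15:15, 19:15-21:05.

10:25-12:50, 13:45-15:15, 19:15-21:05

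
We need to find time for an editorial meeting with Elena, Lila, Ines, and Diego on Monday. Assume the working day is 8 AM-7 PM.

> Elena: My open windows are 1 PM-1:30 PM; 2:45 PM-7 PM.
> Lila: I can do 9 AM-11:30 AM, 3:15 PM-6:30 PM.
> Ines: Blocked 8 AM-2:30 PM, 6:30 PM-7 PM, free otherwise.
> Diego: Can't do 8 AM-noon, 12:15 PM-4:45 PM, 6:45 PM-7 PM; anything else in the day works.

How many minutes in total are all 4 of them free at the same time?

Elena free: 13:00-13:30, 14:45-19:00.
Lila free: 09:00-11:30, 15:15-18:30.
Ines free: 14:30-18:30 (invert busy blocks within the working day).
Diego free: 12:00-12:15, 16:45-18:45 (invert busy blocks within the working day).
Elena ∩ Lila: 15:15-18:30.
Elena ∩ Lila ∩ Ines: 15:15-18:30.
Elena ∩ Lila ∩ Ines ∩ Diego: 16:45-18:30.
So the common availability across everyone is 16:45-18:30.
That's a single block of 105 minutes.

105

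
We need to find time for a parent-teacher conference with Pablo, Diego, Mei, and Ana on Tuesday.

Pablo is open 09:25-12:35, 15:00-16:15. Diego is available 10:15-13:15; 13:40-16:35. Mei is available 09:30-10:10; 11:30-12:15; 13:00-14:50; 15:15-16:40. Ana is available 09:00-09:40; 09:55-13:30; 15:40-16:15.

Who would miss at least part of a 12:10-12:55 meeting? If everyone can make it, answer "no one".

Mei, Pablo

Pablo: not fully free for 12:10-12:55. Diego: free for 12:10-12:55. Mei: not fully free for 12:10-12:55. Ana: free for 12:10-12:55.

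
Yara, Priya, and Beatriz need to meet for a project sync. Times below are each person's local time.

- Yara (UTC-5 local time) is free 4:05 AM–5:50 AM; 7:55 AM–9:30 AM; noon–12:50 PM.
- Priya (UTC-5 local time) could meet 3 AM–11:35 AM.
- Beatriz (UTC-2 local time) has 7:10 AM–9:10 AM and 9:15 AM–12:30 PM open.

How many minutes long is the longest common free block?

100

Yara in UTC: 09:05-10:50, 12:55-14:30, 17:00-17:50 (add 5h to convert from UTC-5).
Priya in UTC: 08:00-16:35 (add 5h to convert from UTC-5).
Beatriz in UTC: 09:10-11:10, 11:15-14:30 (add 2h to convert from UTC-2).
Yara ∩ Priya: 09:05-10:50, 12:55-14:30.
Yara ∩ Priya ∩ Beatriz: 09:10-10:50, 12:55-14:30.
The longest is 09:10-10:50 at 100 minutes.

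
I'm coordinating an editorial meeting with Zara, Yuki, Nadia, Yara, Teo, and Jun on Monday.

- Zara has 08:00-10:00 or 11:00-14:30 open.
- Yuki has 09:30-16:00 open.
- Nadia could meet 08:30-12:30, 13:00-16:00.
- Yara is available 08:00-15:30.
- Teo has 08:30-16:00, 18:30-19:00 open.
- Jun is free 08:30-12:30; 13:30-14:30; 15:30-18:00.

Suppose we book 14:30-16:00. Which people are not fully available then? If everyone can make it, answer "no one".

Zara: not fully free for 14:30-16:00. Yuki: free for 14:30-16:00. Nadia: free for 14:30-16:00. Yara: not fully free for 14:30-16:00. Teo: free for 14:30-16:00. Jun: not fully free for 14:30-16:00.

Jun, Yara, Zara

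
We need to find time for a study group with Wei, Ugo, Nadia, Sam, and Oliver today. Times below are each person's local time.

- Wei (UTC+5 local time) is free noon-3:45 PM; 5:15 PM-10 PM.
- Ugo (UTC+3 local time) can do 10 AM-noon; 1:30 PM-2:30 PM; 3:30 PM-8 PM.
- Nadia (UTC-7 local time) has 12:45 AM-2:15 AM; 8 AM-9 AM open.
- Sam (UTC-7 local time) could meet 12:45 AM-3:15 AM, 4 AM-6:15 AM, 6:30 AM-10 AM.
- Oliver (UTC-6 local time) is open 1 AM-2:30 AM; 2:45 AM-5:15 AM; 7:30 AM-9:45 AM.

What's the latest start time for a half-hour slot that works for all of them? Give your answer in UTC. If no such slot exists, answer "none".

15:15

Wei in UTC: 07:00-10:45, 12:15-17:00 (subtract 5h to convert from UTC+5).
Ugo in UTC: 07:00-09:00, 10:30-11:30, 12:30-17:00 (subtract 3h to convert from UTC+3).
Nadia in UTC: 07:45-09:15, 15:00-16:00 (add 7h to convert from UTC-7).
Sam in UTC: 07:45-10:15, 11:00-13:15, 13:30-17:00 (add 7h to convert from UTC-7).
Oliver in UTC: 07:00-08:30, 08:45-11:15, 13:30-15:45 (add 6h to convert from UTC-6).
Wei ∩ Ugo: 07:00-09:00, 10:30-10:45, 12:30-17:00.
Wei ∩ Ugo ∩ Nadia: 07:45-09:00, 15:00-16:00.
Wei ∩ Ugo ∩ Nadia ∩ Sam: 07:45-09:00, 15:00-16:00.
Wei ∩ Ugo ∩ Nadia ∩ Sam ∩ Oliver: 07:45-08:30, 08:45-09:00, 15:00-15:45.
The last common window of at least 30 minutes is 15:00-15:45; a 30-minute meeting can start as late as 15:15 and still end by 15:45.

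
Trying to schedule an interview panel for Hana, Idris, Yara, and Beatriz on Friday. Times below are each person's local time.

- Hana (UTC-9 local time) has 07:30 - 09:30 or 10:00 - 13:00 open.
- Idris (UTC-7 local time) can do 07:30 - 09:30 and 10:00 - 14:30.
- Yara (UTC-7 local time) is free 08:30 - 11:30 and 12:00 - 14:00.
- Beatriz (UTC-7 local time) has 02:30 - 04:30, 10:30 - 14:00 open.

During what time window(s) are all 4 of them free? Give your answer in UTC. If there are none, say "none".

Hana in UTC: 16:30-18:30, 19:00-22:00 (add 9h to convert from UTC-9).
Idris in UTC: 14:30-16:30, 17:00-21:30 (add 7h to convert from UTC-7).
Yara in UTC: 15:30-18:30, 19:00-21:00 (add 7h to convert from UTC-7).
Beatriz in UTC: 09:30-11:30, 17:30-21:00 (add 7h to convert from UTC-7).
Hana ∩ Idris: 17:00-18:30, 19:00-21:30.
Hana ∩ Idris ∩ Yara: 17:00-18:30, 19:00-21:00.
Hana ∩ Idris ∩ Yara ∩ Beatriz: 17:30-18:30, 19:00-21:00.

17:30-18:30, 19:00-21:00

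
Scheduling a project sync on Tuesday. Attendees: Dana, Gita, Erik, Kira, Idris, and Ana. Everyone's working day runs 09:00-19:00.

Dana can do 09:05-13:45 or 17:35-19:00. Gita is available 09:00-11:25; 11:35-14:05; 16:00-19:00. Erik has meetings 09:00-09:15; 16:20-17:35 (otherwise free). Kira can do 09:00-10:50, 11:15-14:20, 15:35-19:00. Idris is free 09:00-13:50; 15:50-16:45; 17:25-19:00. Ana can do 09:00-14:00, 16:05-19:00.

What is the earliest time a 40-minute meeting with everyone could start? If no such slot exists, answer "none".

09:15

Dana free: 09:05-13:45, 17:35-19:00.
Gita free: 09:00-11:25, 11:35-14:05, 16:00-19:00.
Erik free: 09:15-16:20, 17:35-19:00 (invert busy blocks within the working day).
Kira free: 09:00-10:50, 11:15-14:20, 15:35-19:00.
Idris free: 09:00-13:50, 15:50-16:45, 17:25-19:00.
Ana free: 09:00-14:00, 16:05-19:00.
Dana ∩ Gita: 09:05-11:25, 11:35-13:45, 17:35-19:00.
Dana ∩ Gita ∩ Erik: 09:15-11:25, 11:35-13:45, 17:35-19:00.
Dana ∩ Gita ∩ Erik ∩ Kira: 09:15-10:50, 11:15-11:25, 11:35-13:45, 17:35-19:00.
Dana ∩ Gita ∩ Erik ∩ Kira ∩ Idris: 09:15-10:50, 11:15-11:25, 11:35-13:45, 17:35-19:00.
Dana ∩ Gita ∩ Erik ∩ Kira ∩ Idris ∩ Ana: 09:15-10:50, 11:15-11:25, 11:35-13:45, 17:35-19:00.
Those are the intersection windows.
The first common window of at least 40 minutes is 09:15-10:50, so the earliest start is 09:15.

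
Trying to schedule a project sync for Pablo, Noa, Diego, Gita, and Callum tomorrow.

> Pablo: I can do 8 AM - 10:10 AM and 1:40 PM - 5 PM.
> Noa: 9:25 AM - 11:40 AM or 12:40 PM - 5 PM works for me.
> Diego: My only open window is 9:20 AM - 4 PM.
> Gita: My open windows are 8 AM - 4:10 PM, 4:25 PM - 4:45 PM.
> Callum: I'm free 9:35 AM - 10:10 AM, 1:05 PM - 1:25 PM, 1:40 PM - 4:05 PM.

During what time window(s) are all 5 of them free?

Pablo ∩ Noa: 09:25-10:10, 13:40-17:00.
Pablo ∩ Noa ∩ Diego: 09:25-10:10, 13:40-16:00.
Pablo ∩ Noa ∩ Diego ∩ Gita: 09:25-10:10, 13:40-16:00.
Pablo ∩ Noa ∩ Diego ∩ Gita ∩ Callum: 09:35-10:10, 13:40-16:00.
So the common availability across everyone is 09:35-10:10, 13:40-16:00.

09:35-10:10, 13:40-16:00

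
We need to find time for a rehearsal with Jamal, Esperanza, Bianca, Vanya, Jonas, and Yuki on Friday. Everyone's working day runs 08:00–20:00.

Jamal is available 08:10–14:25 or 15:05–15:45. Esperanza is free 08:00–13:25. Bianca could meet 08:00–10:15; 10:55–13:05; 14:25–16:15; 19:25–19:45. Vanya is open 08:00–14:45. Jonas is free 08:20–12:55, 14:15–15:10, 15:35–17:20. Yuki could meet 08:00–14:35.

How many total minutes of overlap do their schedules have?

235

Jamal ∩ Esperanza: 08:10-13:25.
Jamal ∩ Esperanza ∩ Bianca: 08:10-10:15, 10:55-13:05.
Jamal ∩ Esperanza ∩ Bianca ∩ Vanya: 08:10-10:15, 10:55-13:05.
Jamal ∩ Esperanza ∩ Bianca ∩ Vanya ∩ Jonas: 08:20-10:15, 10:55-12:55.
Jamal ∩ Esperanza ∩ Bianca ∩ Vanya ∩ Jonas ∩ Yuki: 08:20-10:15, 10:55-12:55.
Those are the intersection windows.
Summing the common windows: 115 + 120 = 235 minutes.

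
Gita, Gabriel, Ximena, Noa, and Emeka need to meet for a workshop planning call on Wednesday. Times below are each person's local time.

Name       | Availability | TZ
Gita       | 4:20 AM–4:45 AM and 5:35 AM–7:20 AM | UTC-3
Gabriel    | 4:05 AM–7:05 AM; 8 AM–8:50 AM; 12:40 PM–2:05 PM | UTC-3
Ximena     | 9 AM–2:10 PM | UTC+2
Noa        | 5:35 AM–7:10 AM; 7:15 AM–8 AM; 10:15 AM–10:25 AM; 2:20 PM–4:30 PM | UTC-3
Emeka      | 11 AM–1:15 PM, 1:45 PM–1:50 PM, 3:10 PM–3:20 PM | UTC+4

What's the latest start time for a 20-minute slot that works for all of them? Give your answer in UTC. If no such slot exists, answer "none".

Gita in UTC: 07:20-07:45, 08:35-10:20 (add 3h to convert from UTC-3).
Gabriel in UTC: 07:05-10:05, 11:00-11:50, 15:40-17:05 (add 3h to convert from UTC-3).
Ximena in UTC: 07:00-12:10 (subtract 2h to convert from UTC+2).
Noa in UTC: 08:35-10:10, 10:15-11:00, 13:15-13:25, 17:20-19:30 (add 3h to convert from UTC-3).
Emeka in UTC: 07:00-09:15, 09:45-09:50, 11:10-11:20 (subtract 4h to convert from UTC+4).
Gita ∩ Gabriel: 07:20-07:45, 08:35-10:05.
Gita ∩ Gabriel ∩ Ximena: 07:20-07:45, 08:35-10:05.
Gita ∩ Gabriel ∩ Ximena ∩ Noa: 08:35-10:05.
Gita ∩ Gabriel ∩ Ximena ∩ Noa ∩ Emeka: 08:35-09:15, 09:45-09:50.
The last common window of at least 20 minutes is 08:35-09:15; a 20-minute meeting can start as late as 08:55 and still end by 09:15.

08:55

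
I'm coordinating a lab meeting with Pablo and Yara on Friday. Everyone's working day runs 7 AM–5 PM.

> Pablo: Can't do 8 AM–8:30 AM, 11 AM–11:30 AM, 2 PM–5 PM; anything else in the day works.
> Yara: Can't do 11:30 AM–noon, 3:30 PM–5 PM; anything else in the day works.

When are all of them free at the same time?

07:00-08:00, 08:30-11:00, 12:00-14:00

Pablo free: 07:00-08:00, 08:30-11:00, 11:30-14:00 (invert busy blocks within the working day).
Yara free: 07:00-11:30, 12:00-15:30 (invert busy blocks within the working day).
Pablo ∩ Yara: 07:00-08:00, 08:30-11:00, 12:00-14:00.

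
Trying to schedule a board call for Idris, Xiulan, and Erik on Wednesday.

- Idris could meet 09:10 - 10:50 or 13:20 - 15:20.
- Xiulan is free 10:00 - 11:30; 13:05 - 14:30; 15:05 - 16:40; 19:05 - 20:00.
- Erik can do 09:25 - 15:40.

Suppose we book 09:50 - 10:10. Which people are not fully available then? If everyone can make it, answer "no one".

Idris: free for 09:50-10:10. Xiulan: not fully free for 09:50-10:10. Erik: free for 09:50-10:10.

Xiulan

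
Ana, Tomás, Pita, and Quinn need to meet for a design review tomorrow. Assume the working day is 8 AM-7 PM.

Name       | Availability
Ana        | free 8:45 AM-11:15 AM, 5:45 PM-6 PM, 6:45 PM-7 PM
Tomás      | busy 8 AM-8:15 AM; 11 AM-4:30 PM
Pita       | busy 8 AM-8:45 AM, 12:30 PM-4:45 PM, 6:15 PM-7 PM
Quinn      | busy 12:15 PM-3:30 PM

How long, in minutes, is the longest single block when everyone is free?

Ana free: 08:45-11:15, 17:45-18:00, 18:45-19:00.
Tomás free: 08:15-11:00, 16:30-19:00 (invert busy blocks within the working day).
Pita free: 08:45-12:30, 16:45-18:15 (invert busy blocks within the working day).
Quinn free: 08:00-12:15, 15:30-19:00 (invert busy blocks within the working day).
Ana ∩ Tomás: 08:45-11:00, 17:45-18:00, 18:45-19:00.
Ana ∩ Tomás ∩ Pita: 08:45-11:00, 17:45-18:00.
Ana ∩ Tomás ∩ Pita ∩ Quinn: 08:45-11:00, 17:45-18:00.
The longest is 08:45-11:00 at 135 minutes.

135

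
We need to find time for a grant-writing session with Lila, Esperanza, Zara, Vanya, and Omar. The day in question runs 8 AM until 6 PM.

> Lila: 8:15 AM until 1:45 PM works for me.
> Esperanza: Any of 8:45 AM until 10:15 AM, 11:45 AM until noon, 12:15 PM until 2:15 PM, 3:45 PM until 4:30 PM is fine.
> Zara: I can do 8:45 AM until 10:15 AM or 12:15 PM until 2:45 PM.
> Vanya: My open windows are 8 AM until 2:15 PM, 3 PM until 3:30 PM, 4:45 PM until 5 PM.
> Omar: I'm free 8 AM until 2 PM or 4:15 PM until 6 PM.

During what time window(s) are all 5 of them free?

08:45-10:15, 12:15-13:45

Lila ∩ Esperanza: 08:45-10:15, 11:45-12:00, 12:15-13:45.
Lila ∩ Esperanza ∩ Zara: 08:45-10:15, 12:15-13:45.
Lila ∩ Esperanza ∩ Zara ∩ Vanya: 08:45-10:15, 12:15-13:45.
Lila ∩ Esperanza ∩ Zara ∩ Vanya ∩ Omar: 08:45-10:15, 12:15-13:45.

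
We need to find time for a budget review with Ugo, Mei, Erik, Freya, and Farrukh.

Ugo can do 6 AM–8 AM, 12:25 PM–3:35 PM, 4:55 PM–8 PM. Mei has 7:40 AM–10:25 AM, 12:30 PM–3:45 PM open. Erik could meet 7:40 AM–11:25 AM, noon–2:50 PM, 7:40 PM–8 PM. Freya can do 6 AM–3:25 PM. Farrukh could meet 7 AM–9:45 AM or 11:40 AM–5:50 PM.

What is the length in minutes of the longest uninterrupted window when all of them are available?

Ugo ∩ Mei: 07:40-08:00, 12:30-15:35.
Ugo ∩ Mei ∩ Erik: 07:40-08:00, 12:30-14:50.
Ugo ∩ Mei ∩ Erik ∩ Freya: 07:40-08:00, 12:30-14:50.
Ugo ∩ Mei ∩ Erik ∩ Freya ∩ Farrukh: 07:40-08:00, 12:30-14:50.
The longest is 12:30-14:50 at 140 minutes.

140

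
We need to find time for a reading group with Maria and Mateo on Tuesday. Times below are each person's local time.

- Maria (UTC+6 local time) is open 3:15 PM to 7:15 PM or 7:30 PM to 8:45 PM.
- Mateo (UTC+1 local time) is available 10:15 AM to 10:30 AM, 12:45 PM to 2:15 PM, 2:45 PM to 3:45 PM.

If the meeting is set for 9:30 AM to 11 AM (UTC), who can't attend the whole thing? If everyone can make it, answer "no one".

Mateo

Maria in UTC: 09:15-13:15, 13:30-14:45 (subtract 6h to convert from UTC+6).
Mateo in UTC: 09:15-09:30, 11:45-13:15, 13:45-14:45 (subtract 1h to convert from UTC+1).
Maria: free for 09:30-11:00. Mateo: not fully free for 09:30-11:00.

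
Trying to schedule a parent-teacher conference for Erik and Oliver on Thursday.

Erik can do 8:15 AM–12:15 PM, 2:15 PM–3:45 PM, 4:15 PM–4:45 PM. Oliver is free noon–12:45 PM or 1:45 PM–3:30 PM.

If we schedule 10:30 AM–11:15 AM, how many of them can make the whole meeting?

Erik can make the full 10:30-11:15 slot — that's 1.

1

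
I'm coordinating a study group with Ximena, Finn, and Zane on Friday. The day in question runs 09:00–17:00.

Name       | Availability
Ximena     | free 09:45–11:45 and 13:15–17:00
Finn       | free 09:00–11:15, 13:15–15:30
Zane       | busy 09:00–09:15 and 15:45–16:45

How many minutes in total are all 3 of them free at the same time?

225

Ximena free: 09:45-11:45, 13:15-17:00.
Finn free: 09:00-11:15, 13:15-15:30.
Zane free: 09:15-15:45, 16:45-17:00 (invert busy blocks within the working day).
Ximena ∩ Finn: 09:45-11:15, 13:15-15:30.
Ximena ∩ Finn ∩ Zane: 09:45-11:15, 13:15-15:30.
Summing the common windows: 90 + 135 = 225 minutes.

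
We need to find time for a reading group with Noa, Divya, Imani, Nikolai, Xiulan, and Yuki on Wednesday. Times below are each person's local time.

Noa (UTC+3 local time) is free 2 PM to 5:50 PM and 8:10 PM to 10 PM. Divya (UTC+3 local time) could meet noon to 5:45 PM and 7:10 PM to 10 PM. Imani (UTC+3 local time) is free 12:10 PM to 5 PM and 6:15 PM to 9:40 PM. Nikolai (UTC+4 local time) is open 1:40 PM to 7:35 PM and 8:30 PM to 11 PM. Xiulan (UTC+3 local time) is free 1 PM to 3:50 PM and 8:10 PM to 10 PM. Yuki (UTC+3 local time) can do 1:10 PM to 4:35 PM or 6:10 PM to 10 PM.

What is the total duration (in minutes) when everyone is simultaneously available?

Noa in UTC: 11:00-14:50, 17:10-19:00 (subtract 3h to convert from UTC+3).
Divya in UTC: 09:00-14:45, 16:10-19:00 (subtract 3h to convert from UTC+3).
Imani in UTC: 09:10-14:00, 15:15-18:40 (subtract 3h to convert from UTC+3).
Nikolai in UTC: 09:40-15:35, 16:30-19:00 (subtract 4h to convert from UTC+4).
Xiulan in UTC: 10:00-12:50, 17:10-19:00 (subtract 3h to convert from UTC+3).
Yuki in UTC: 10:10-13:35, 15:10-19:00 (subtract 3h to convert from UTC+3).
Noa ∩ Divya: 11:00-14:45, 17:10-19:00.
Noa ∩ Divya ∩ Imani: 11:00-14:00, 17:10-18:40.
Noa ∩ Divya ∩ Imani ∩ Nikolai: 11:00-14:00, 17:10-18:40.
Noa ∩ Divya ∩ Imani ∩ Nikolai ∩ Xiulan: 11:00-12:50, 17:10-18:40.
Noa ∩ Divya ∩ Imani ∩ Nikolai ∩ Xiulan ∩ Yuki: 11:00-12:50, 17:10-18:40.
Summing the common windows: 110 + 90 = 200 minutes.

200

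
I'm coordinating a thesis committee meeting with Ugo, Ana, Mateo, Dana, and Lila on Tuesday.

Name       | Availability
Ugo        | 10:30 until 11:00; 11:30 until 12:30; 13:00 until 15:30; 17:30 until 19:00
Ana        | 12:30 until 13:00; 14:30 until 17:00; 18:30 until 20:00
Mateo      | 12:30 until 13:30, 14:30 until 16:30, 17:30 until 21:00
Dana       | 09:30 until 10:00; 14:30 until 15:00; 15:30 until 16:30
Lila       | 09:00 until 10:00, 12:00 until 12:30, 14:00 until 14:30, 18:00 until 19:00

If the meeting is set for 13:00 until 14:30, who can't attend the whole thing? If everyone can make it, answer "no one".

Ana, Dana, Lila, Mateo

Ugo: free for 13:00-14:30. Ana: not fully free for 13:00-14:30. Mateo: not fully free for 13:00-14:30. Dana: not fully free for 13:00-14:30. Lila: not fully free for 13:00-14:30.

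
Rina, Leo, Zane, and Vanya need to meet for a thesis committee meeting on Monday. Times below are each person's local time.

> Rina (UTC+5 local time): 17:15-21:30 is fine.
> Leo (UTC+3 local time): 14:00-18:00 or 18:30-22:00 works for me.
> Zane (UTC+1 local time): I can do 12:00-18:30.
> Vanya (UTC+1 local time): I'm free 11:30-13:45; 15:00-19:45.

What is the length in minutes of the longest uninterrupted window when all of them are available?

Rina in UTC: 12:15-16:30 (subtract 5h to convert from UTC+5).
Leo in UTC: 11:00-15:00, 15:30-19:00 (subtract 3h to convert from UTC+3).
Zane in UTC: 11:00-17:30 (subtract 1h to convert from UTC+1).
Vanya in UTC: 10:30-12:45, 14:00-18:45 (subtract 1h to convert from UTC+1).
Rina ∩ Leo: 12:15-15:00, 15:30-16:30.
Rina ∩ Leo ∩ Zane: 12:15-15:00, 15:30-16:30.
Rina ∩ Leo ∩ Zane ∩ Vanya: 12:15-12:45, 14:00-15:00, 15:30-16:30.
The longest is 14:00-15:00 at 60 minutes.

60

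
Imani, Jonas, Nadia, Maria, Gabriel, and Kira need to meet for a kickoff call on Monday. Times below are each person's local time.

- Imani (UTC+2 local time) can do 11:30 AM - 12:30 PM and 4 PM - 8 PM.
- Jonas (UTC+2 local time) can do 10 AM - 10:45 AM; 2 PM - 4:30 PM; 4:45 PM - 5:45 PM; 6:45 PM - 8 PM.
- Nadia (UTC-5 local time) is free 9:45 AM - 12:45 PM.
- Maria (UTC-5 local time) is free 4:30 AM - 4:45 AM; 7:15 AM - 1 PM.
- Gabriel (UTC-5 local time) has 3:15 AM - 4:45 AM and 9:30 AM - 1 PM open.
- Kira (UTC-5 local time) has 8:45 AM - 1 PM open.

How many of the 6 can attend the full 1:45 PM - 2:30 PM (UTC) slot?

3

Imani in UTC: 09:30-10:30, 14:00-18:00 (subtract 2h to convert from UTC+2).
Jonas in UTC: 08:00-08:45, 12:00-14:30, 14:45-15:45, 16:45-18:00 (subtract 2h to convert from UTC+2).
Nadia in UTC: 14:45-17:45 (add 5h to convert from UTC-5).
Maria in UTC: 09:30-09:45, 12:15-18:00 (add 5h to convert from UTC-5).
Gabriel in UTC: 08:15-09:45, 14:30-18:00 (add 5h to convert from UTC-5).
Kira in UTC: 13:45-18:00 (add 5h to convert from UTC-5).
Jonas, Maria, and Kira can make the full 13:45-14:30 slot — that's 3.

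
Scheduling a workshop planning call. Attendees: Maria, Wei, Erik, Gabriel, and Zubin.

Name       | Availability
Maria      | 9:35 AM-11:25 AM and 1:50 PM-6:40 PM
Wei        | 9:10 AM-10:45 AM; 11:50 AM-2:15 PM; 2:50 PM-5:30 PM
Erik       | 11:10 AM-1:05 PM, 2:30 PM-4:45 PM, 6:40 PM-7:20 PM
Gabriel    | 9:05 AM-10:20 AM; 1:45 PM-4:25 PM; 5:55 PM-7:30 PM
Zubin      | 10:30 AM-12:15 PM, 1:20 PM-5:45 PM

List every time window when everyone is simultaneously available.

14:50-16:25

Maria ∩ Wei: 09:35-10:45, 13:50-14:15, 14:50-17:30.
Maria ∩ Wei ∩ Erik: 14:50-16:45.
Maria ∩ Wei ∩ Erik ∩ Gabriel: 14:50-16:25.
Maria ∩ Wei ∩ Erik ∩ Gabriel ∩ Zubin: 14:50-16:25.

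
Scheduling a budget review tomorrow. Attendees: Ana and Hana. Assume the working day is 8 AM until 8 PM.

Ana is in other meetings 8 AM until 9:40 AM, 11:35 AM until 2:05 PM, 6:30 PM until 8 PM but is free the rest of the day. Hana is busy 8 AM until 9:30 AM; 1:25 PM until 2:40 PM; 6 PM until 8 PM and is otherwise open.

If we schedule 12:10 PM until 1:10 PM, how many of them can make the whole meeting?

1

Ana free: 09:40-11:35, 14:05-18:30 (invert busy blocks within the working day).
Hana free: 09:30-13:25, 14:40-18:00 (invert busy blocks within the working day).
Hana can make the full 12:10-13:10 slot — that's 1.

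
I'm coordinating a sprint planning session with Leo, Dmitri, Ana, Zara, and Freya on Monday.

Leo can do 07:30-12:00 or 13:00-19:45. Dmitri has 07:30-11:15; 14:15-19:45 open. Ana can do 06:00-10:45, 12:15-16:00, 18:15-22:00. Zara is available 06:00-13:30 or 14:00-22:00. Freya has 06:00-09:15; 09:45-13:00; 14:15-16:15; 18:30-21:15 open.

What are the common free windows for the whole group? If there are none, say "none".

07:30-09:15, 09:45-10:45, 14:15-16:00, 18:30-19:45

Leo ∩ Dmitri: 07:30-11:15, 14:15-19:45.
Leo ∩ Dmitri ∩ Ana: 07:30-10:45, 14:15-16:00, 18:15-19:45.
Leo ∩ Dmitri ∩ Ana ∩ Zara: 07:30-10:45, 14:15-16:00, 18:15-19:45.
Leo ∩ Dmitri ∩ Ana ∩ Zara ∩ Freya: 07:30-09:15, 09:45-10:45, 14:15-16:00, 18:30-19:45.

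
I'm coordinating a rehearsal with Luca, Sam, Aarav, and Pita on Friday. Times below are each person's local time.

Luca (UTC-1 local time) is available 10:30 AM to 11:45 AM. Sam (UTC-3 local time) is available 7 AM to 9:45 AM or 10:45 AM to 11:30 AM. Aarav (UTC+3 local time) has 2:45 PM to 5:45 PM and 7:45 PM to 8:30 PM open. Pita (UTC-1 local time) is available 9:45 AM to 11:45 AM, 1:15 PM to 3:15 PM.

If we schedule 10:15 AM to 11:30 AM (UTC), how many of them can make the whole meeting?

1

Luca in UTC: 11:30-12:45 (add 1h to convert from UTC-1).
Sam in UTC: 10:00-12:45, 13:45-14:30 (add 3h to convert from UTC-3).
Aarav in UTC: 11:45-14:45, 16:45-17:30 (subtract 3h to convert from UTC+3).
Pita in UTC: 10:45-12:45, 14:15-16:15 (add 1h to convert from UTC-1).
Sam can make the full 10:15-11:30 slot — that's 1.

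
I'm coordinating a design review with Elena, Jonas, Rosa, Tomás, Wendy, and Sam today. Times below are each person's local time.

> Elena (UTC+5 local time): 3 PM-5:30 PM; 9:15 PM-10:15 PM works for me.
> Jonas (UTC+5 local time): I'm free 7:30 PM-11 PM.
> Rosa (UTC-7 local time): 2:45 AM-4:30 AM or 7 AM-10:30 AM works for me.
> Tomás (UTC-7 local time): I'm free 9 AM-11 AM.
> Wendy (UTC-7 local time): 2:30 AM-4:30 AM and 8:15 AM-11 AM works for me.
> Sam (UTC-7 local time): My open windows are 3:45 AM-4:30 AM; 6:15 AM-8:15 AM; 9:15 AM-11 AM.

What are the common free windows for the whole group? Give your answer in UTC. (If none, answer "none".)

16:15-17:15

Elena in UTC: 10:00-12:30, 16:15-17:15 (subtract 5h to convert from UTC+5).
Jonas in UTC: 14:30-18:00 (subtract 5h to convert from UTC+5).
Rosa in UTC: 09:45-11:30, 14:00-17:30 (add 7h to convert from UTC-7).
Tomás in UTC: 16:00-18:00 (add 7h to convert from UTC-7).
Wendy in UTC: 09:30-11:30, 15:15-18:00 (add 7h to convert from UTC-7).
Sam in UTC: 10:45-11:30, 13:15-15:15, 16:15-18:00 (add 7h to convert from UTC-7).
Elena ∩ Jonas: 16:15-17:15.
Elena ∩ Jonas ∩ Rosa: 16:15-17:15.
Elena ∩ Jonas ∩ Rosa ∩ Tomás: 16:15-17:15.
Elena ∩ Jonas ∩ Rosa ∩ Tomás ∩ Wendy: 16:15-17:15.
Elena ∩ Jonas ∩ Rosa ∩ Tomás ∩ Wendy ∩ Sam: 16:15-17:15.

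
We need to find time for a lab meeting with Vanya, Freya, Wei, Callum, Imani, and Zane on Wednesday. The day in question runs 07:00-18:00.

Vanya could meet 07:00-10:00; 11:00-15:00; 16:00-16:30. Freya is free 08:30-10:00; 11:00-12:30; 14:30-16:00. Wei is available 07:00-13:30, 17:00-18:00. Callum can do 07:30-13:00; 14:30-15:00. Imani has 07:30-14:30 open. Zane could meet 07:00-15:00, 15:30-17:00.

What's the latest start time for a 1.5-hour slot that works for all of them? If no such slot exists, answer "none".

Vanya ∩ Freya: 08:30-10:00, 11:00-12:30, 14:30-15:00.
Vanya ∩ Freya ∩ Wei: 08:30-10:00, 11:00-12:30.
Vanya ∩ Freya ∩ Wei ∩ Callum: 08:30-10:00, 11:00-12:30.
Vanya ∩ Freya ∩ Wei ∩ Callum ∩ Imani: 08:30-10:00, 11:00-12:30.
Vanya ∩ Freya ∩ Wei ∩ Callum ∩ Imani ∩ Zane: 08:30-10:00, 11:00-12:30.
Those are the intersection windows.
The last common window of at least 90 minutes is 11:00-12:30; a 90-minute meeting can start as late as 11:00 and still end by 12:30.

11:00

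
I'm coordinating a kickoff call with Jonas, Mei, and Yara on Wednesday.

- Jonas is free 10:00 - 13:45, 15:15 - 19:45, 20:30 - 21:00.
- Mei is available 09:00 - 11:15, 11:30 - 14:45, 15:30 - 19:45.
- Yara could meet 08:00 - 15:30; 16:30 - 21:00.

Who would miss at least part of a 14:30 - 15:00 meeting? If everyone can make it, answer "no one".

Jonas: not fully free for 14:30-15:00. Mei: not fully free for 14:30-15:00. Yara: free for 14:30-15:00.

Jonas, Mei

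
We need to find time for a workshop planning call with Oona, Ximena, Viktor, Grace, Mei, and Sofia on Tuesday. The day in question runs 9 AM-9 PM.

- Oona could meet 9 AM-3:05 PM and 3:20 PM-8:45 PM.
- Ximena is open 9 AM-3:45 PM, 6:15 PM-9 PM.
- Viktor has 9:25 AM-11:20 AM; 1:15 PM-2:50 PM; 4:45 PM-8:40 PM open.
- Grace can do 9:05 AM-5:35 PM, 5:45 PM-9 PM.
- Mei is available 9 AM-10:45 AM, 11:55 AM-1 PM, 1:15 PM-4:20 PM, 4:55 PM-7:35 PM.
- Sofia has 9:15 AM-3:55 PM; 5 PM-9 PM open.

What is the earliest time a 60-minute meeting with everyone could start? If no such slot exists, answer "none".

Oona ∩ Ximena: 09:00-15:05, 15:20-15:45, 18:15-20:45.
Oona ∩ Ximena ∩ Viktor: 09:25-11:20, 13:15-14:50, 18:15-20:40.
Oona ∩ Ximena ∩ Viktor ∩ Grace: 09:25-11:20, 13:15-14:50, 18:15-20:40.
Oona ∩ Ximena ∩ Viktor ∩ Grace ∩ Mei: 09:25-10:45, 13:15-14:50, 18:15-19:35.
Oona ∩ Ximena ∩ Viktor ∩ Grace ∩ Mei ∩ Sofia: 09:25-10:45, 13:15-14:50, 18:15-19:35.
The first common window of at least 60 minutes is 09:25-10:45, so the earliest start is 09:25.

09:25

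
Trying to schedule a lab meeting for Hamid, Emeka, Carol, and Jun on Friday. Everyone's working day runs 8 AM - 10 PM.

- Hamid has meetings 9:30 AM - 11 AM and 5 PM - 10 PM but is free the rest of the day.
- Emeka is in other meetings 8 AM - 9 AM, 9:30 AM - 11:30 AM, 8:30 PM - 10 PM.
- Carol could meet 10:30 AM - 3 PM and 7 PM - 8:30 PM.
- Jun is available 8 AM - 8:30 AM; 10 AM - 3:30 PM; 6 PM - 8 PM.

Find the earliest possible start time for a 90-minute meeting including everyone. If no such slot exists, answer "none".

Hamid free: 08:00-09:30, 11:00-17:00 (invert busy blocks within the working day).
Emeka free: 09:00-09:30, 11:30-20:30 (invert busy blocks within the working day).
Carol free: 10:30-15:00, 19:00-20:30.
Jun free: 08:00-08:30, 10:00-15:30, 18:00-20:00.
Hamid ∩ Emeka: 09:00-09:30, 11:30-17:00.
Hamid ∩ Emeka ∩ Carol: 11:30-15:00.
Hamid ∩ Emeka ∩ Carol ∩ Jun: 11:30-15:00.
The first common window of at least 90 minutes is 11:30-15:00, so the earliest start is 11:30.

11:30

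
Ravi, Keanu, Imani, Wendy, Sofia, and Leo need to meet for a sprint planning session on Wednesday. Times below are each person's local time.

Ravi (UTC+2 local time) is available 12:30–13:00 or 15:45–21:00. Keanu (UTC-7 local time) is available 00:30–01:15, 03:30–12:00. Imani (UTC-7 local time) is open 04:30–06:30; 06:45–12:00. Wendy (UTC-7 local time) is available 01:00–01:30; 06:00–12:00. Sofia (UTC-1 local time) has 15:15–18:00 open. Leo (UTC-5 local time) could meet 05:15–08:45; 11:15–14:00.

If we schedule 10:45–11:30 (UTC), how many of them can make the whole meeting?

Ravi in UTC: 10:30-11:00, 13:45-19:00 (subtract 2h to convert from UTC+2).
Keanu in UTC: 07:30-08:15, 10:30-19:00 (add 7h to convert from UTC-7).
Imani in UTC: 11:30-13:30, 13:45-19:00 (add 7h to convert from UTC-7).
Wendy in UTC: 08:00-08:30, 13:00-19:00 (add 7h to convert from UTC-7).
Sofia in UTC: 16:15-19:00 (add 1h to convert from UTC-1).
Leo in UTC: 10:15-13:45, 16:15-19:00 (add 5h to convert from UTC-5).
Keanu and Leo can make the full 10:45-11:30 slot — that's 2.

2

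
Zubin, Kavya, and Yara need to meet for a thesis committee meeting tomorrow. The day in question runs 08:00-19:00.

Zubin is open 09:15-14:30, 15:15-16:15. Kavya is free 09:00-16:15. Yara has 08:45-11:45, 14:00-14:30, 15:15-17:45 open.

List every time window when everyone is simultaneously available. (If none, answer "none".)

Zubin ∩ Kavya: 09:15-14:30, 15:15-16:15.
Zubin ∩ Kavya ∩ Yara: 09:15-11:45, 14:00-14:30, 15:15-16:15.

09:15-11:45, 14:00-14:30, 15:15-16:15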